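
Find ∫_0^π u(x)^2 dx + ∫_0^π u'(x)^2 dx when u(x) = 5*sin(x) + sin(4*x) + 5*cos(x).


||u||_{H^1(0,π)}^2 = 32/3 + 117*π/2

u'(x) = -5*sin(x) + 5*cos(x) + 4*cos(4*x).
Expand u² and (u')² and integrate term by term on (0, π), using: for integers n ≥ 1, ∫_0^π sin²(nx) dx = ∫_0^π cos²(nx) dx = π/2; for n ≠ n', ∫_0^π sin(nx)sin(n'x) dx = ∫_0^π cos(nx)cos(n'x) dx = 0; and by product-to-sum, ∫_0^π sin(nx)cos(n'x) dx = ½∫_0^π [sin((n+n')x) + sin((n−n')x)] dx, which is 0 when n+n' is even and 2n/(n²−n'²) when n+n' is odd (it need not vanish on (0, π)).
  u² squared terms: (5)²·∫cos(x)² dx = 25·π/2 = 25*π/2;  (5)²·∫sin(x)² dx = 25·π/2 = 25*π/2;  (1)²·∫sin(4x)² dx = 1·π/2 = π/2.
  u² cross terms: 2·(5)·(5)·∫cos(x)·sin(x) dx = 50·(0) = 0;  2·(5)·(1)·∫cos(x)·sin(4x) dx = 10·(8/15) = 16/3;  2·(5)·(1)·∫sin(x)·sin(4x) dx = 10·(0) = 0.
  So ∫_0^π u² dx = 25*π/2 + 25*π/2 + π/2 + 0 + 16/3 + 0 = 16/3 + 51*π/2.
  (u')² squared terms: (-5)²·∫sin(x)² dx = 25·π/2 = 25*π/2;  (4)²·∫cos(4x)² dx = 16·π/2 = 8*π;  (5)²·∫cos(x)² dx = 25·π/2 = 25*π/2.
  (u')² cross terms: 2·(-5)·(4)·∫sin(x)·cos(4x) dx = -40·(-2/15) = 16/3;  2·(-5)·(5)·∫sin(x)·cos(x) dx = -50·(0) = 0;  2·(4)·(5)·∫cos(4x)·cos(x) dx = 40·(0) = 0.
  So ∫_0^π (u')² dx = 25*π/2 + 8*π + 25*π/2 + 16/3 + 0 + 0 = 16/3 + 33*π.
||u||_{H^1}^2 = (16/3 + 51*π/2) + (16/3 + 33*π) = 32/3 + 117*π/2.


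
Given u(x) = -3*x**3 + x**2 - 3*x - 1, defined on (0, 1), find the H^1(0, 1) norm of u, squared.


||u||_{H^1}^2 = 839/21

The H^1 norm (squared) on an interval (0, L) is
  ||u||_{H^1}^2 = ∫_0^L u(x)^2 dx + ∫_0^L u'(x)^2 dx.
Compute u'(x) = -9*x**2 + 2*x - 3.
Then u(x)^2 = 9*x**6 - 6*x**5 + 19*x**4 + 7*x**2 + 6*x + 1 and u'(x)^2 = 81*x**4 - 36*x**3 + 58*x**2 - 12*x + 9.
Integrate each monomial from 0 to 1 using ∫_0^1 c·x^n dx = c·1^(n+1)/(n+1):
  ∫_0^1 u(x)^2 dx = ∫_0^1 (9*x^6 - 6*x^5 + 19*x^4 + 7*x^2 + 6*x + 1) dx. Term by term:
    ∫_0^1 9*x^6 dx = 9/7;  ∫_0^1 -6*x^5 dx = -1;  ∫_0^1 19*x^4 dx = 19/5;
    ∫_0^1 7*x^2 dx = 7/3;  ∫_0^1 6*x dx = 3;  ∫_0^1 1 dx = 1.
  Sum: 9/7 − 1 + 19/5 + 7/3 + 3 + 1 = 1094/105.
  ∫_0^1 u'(x)^2 dx = ∫_0^1 (81*x^4 - 36*x^3 + 58*x^2 - 12*x + 9) dx. Term by term:
    ∫_0^1 81*x^4 dx = 81/5;  ∫_0^1 -36*x^3 dx = -9;  ∫_0^1 58*x^2 dx = 58/3;
    ∫_0^1 -12*x dx = -6;  ∫_0^1 9 dx = 9.
  Sum: 81/5 − 9 + 58/3 − 6 + 9 = 443/15.
Adding: ||u||_{H^1}^2 = 1094/105 + 443/15 = 839/21.


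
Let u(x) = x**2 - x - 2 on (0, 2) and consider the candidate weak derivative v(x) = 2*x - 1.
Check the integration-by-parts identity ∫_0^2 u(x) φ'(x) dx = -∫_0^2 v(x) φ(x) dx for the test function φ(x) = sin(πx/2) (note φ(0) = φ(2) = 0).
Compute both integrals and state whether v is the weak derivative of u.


LHS = -4/π, RHS = -4/π. Yes, v = u' weakly.

u(x) = x**2 - x - 2, classical derivative u'(x) = 2*x - 1.
φ(x) = sin(πx/2), so φ'(x) = π*cos(π*x/2)/2.
Note φ(0) = φ(2) = 0, so the boundary term u·φ vanishes.
LHS = ∫_0^2 u(x) φ'(x) dx = ∫_0^2 (π*x^2*cos(π*x/2)/2 - π*x*cos(π*x/2)/2 - π*cos(π*x/2)) dx. Term by term:
  ∫_0^2 -π*cos(π*x/2) dx = 0;  ∫_0^2 π*x^2*cos(π*x/2)/2 dx = -8/π;  ∫_0^2 -π*x*cos(π*x/2)/2 dx = 4/π.
Sum: 0 − 8/π + 4/π = -4/π.
So LHS = -4/π.
∫_0^2 v(x) φ(x) dx = ∫_0^2 (2*x*sin(π*x/2) - sin(π*x/2)) dx. Term by term:
  ∫_0^2 -sin(π*x/2) dx = -4/π;  ∫_0^2 2*x*sin(π*x/2) dx = 8/π.
Sum: -4/π + 8/π = 4/π.
So RHS = -∫_0^2 v(x) φ(x) dx = -4/π.
LHS = RHS, so the identity holds for this test φ.
Moreover u is smooth here and v(x) = u'(x) = 2*x - 1 pointwise, so the identity holds for every test function. Hence v is the weak derivative of u.


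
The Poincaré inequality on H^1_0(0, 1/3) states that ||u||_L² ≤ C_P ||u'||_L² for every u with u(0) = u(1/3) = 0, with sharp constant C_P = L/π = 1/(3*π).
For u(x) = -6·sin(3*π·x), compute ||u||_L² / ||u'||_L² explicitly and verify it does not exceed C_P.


||u||_L² / ||u'||_L² = 1/(3*π) = C_P.

u(x) = -6·sin(3*π·x), so u'(x) = -18*π*cos(3*π*x).
Writing u(x) = A·sin(kπx/L) with A = -6 and k = 1, use ∫_0^L sin²(kπx/L) dx = L/2 and ∫_0^L cos²(kπx/L) dx = L/2.
u² = 36·sin²(3*π·x) and (u')² = 324*π^2·cos²(3*π·x), and each of sin², cos² integrates to L/2 = 1/6 over (0, 1/3).
∫_0^1/3 u² dx = 6, so ||u||_L² = sqrt(6).
∫_0^1/3 (u')² dx = 54*π^2, so ||u'||_L² = 3*sqrt(6)*π.
Ratio ||u||_L² / ||u'||_L² = 1/(3*π).
Sharp Poincaré constant on H^1_0(0, 1/3) is C_P = L/π = 1/(3*π), achieved by sin(3*π·x).
This is the k = 1 eigenfunction (up to amplitude), so the ratio equals the sharp Poincaré constant exactly.


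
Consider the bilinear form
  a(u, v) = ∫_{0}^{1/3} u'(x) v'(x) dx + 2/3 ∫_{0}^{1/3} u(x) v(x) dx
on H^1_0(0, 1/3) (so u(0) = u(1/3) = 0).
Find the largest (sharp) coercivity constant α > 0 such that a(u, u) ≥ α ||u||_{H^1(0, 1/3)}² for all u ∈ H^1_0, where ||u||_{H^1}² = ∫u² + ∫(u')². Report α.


α = (2 + 27*π^2)/(3*(1 + 9*π^2))

Coercivity of a(·,·) on H^1_0(0, 1/3) means a(u, u) ≥ α ||u||_{H^1}² for every u ∈ H^1_0.
The interval has length L = 1/3, and Poincaré/coercivity depend only on L. Here a(u, u) = ∫(u')² + (2/3)·∫u².
Here 0 < c = 2/3 < 1. The condition a(u,u) ≥ α||u||_{H^1}² reads (1−α)∫(u')² ≥ (α−c)∫u². Any admissible α is ≤ 1 (rapidly oscillating u have ∫u²/∫(u')² → 0), and α = 1 would force 0 ≥ (1−c)∫u², impossible since c < 1; so 1−α > 0. By the sharp Poincaré inequality on H^1_0 of an interval of length L, ∫(u')² ≥ (π/L)²∫u² with equality for the first sine mode sin(π(x−x₀)/L) (x₀ the left endpoint), so the inequality holds for all u iff (1−α)(π/L)² ≥ α − c, i.e. α ≤ ((π/L)² + c)/((π/L)² + 1) = (1 + c(L/π)²)/(1 + (L/π)²). With (π/L)² = 9*π^2 and c = 2/3, the largest admissible constant is α = ((π/L)² + c)/((π/L)² + 1).
Simplifying, α = (2 + 27*π^2)/(3*(1 + 9*π^2)).


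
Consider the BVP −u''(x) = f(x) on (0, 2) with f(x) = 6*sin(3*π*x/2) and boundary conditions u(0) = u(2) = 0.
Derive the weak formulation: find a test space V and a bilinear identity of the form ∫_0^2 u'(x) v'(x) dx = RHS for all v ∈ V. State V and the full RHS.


V = H^1_0(0, 2) (so v(0) = v(2) = 0); weak form: ∫_0^2 u'v' dx = ∫_0^2 (6*sin(3*π*x/2)) v dx for all v ∈ V.

Multiply both sides by a test function v and integrate from 0 to 2:
  ∫_0^2 −u''(x) v(x) dx = ∫_0^2 f(x) v(x) dx.
Integrate the LHS by parts once:
  ∫_0^2 −u'' v dx = −[u'(x) v(x)]_0^2 + ∫_0^2 u'(x) v'(x) dx.
Thus ∫_0^2 u'(x) v'(x) dx = ∫_0^2 f(x) v(x) dx + [u'(x) v(x)]_0^2.
Choose V so that boundary terms are either known or forced to vanish.
u is Dirichlet: u(0) = u(2) = 0. Let V = H^1_0(0, 2); then v(0) = v(2) = 0, and [u' v]_0^2 = 0.
Weak formulation: find u (satisfying any essential BC) such that ∫_0^2 u'(x) v'(x) dx = ∫_0^2 f v dx for all v ∈ V.
Substituting f(x) = 6*sin(3*π*x/2), the right-hand side is ∫_0^2 (6*sin(3*π*x/2)) v dx.


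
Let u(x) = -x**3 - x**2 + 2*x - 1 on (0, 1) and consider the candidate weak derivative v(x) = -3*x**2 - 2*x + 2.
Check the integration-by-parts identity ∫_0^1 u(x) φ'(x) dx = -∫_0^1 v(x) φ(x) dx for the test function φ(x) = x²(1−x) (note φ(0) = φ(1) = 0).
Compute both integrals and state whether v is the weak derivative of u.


LHS = 1/30, RHS = 1/30. Yes, v = u' weakly.

u(x) = -x**3 - x**2 + 2*x - 1, classical derivative u'(x) = -3*x**2 - 2*x + 2.
φ(x) = x²(1−x), so φ'(x) = x*(2 - 3*x).
Note φ(0) = φ(1) = 0, so the boundary term u·φ vanishes.
LHS = ∫_0^1 u(x) φ'(x) dx = ∫_0^1 (3*x^5 + x^4 - 8*x^3 + 7*x^2 - 2*x) dx. Term by term:
  ∫_0^1 3*x^5 dx = 1/2;  ∫_0^1 x^4 dx = 1/5;  ∫_0^1 -8*x^3 dx = -2;
  ∫_0^1 7*x^2 dx = 7/3;  ∫_0^1 -2*x dx = -1.
Sum: 1/2 + 1/5 − 2 + 7/3 − 1 = 1/30.
So LHS = 1/30.
∫_0^1 v(x) φ(x) dx = ∫_0^1 (3*x^5 - x^4 - 4*x^3 + 2*x^2) dx. Term by term:
  ∫_0^1 3*x^5 dx = 1/2;  ∫_0^1 -x^4 dx = -1/5;  ∫_0^1 -4*x^3 dx = -1;
  ∫_0^1 2*x^2 dx = 2/3.
Sum: 1/2 − 1/5 − 1 + 2/3 = -1/30.
So RHS = -∫_0^1 v(x) φ(x) dx = 1/30.
LHS = RHS, so the identity holds for this test φ.
Moreover u is smooth here and v(x) = u'(x) = -3*x**2 - 2*x + 2 pointwise, so the identity holds for every test function. Hence v is the weak derivative of u.


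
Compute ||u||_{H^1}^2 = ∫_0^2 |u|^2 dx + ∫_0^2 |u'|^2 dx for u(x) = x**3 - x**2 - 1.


||u||_{H^1}^2 = 482/21

The H^1 norm (squared) on an interval (0, L) is
  ||u||_{H^1}^2 = ∫_0^L u(x)^2 dx + ∫_0^L u'(x)^2 dx.
Compute u'(x) = 3*x**2 - 2*x.
Then u(x)^2 = x**6 - 2*x**5 + x**4 - 2*x**3 + 2*x**2 + 1 and u'(x)^2 = 9*x**4 - 12*x**3 + 4*x**2.
Integrate each monomial from 0 to 2 using ∫_0^2 c·x^n dx = c·2^(n+1)/(n+1):
  ∫_0^2 u(x)^2 dx = ∫_0^2 (x^6 - 2*x^5 + x^4 - 2*x^3 + 2*x^2 + 1) dx. Term by term:
    ∫_0^2 x^6 dx = 128/7;  ∫_0^2 -2*x^5 dx = -64/3;  ∫_0^2 x^4 dx = 32/5;
    ∫_0^2 -2*x^3 dx = -8;  ∫_0^2 2*x^2 dx = 16/3;  ∫_0^2 1 dx = 2.
  Sum: 128/7 − 64/3 + 32/5 − 8 + 16/3 + 2 = 94/35.
  ∫_0^2 u'(x)^2 dx = ∫_0^2 (9*x^4 - 12*x^3 + 4*x^2) dx. Term by term:
    ∫_0^2 9*x^4 dx = 288/5;  ∫_0^2 -12*x^3 dx = -48;  ∫_0^2 4*x^2 dx = 32/3.
  Sum: 288/5 − 48 + 32/3 = 304/15.
Adding: ||u||_{H^1}^2 = 94/35 + 304/15 = 482/21.


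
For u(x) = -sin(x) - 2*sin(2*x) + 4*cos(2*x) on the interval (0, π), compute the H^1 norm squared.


||u||_{H^1(0,π)}^2 = 80/3 + 51*π

u'(x) = -8*sin(2*x) - cos(x) - 4*cos(2*x).
Expand u² and (u')² and integrate term by term on (0, π), using: for integers n ≥ 1, ∫_0^π sin²(nx) dx = ∫_0^π cos²(nx) dx = π/2; for n ≠ n', ∫_0^π sin(nx)sin(n'x) dx = ∫_0^π cos(nx)cos(n'x) dx = 0; and by product-to-sum, ∫_0^π sin(nx)cos(n'x) dx = ½∫_0^π [sin((n+n')x) + sin((n−n')x)] dx, which is 0 when n+n' is even and 2n/(n²−n'²) when n+n' is odd (it need not vanish on (0, π)).
  u² squared terms: (-1)²·∫sin(x)² dx = 1·π/2 = π/2;  (-2)²·∫sin(2x)² dx = 4·π/2 = 2*π;  (4)²·∫cos(2x)² dx = 16·π/2 = 8*π.
  u² cross terms: 2·(-1)·(-2)·∫sin(x)·sin(2x) dx = 4·(0) = 0;  2·(-1)·(4)·∫sin(x)·cos(2x) dx = -8·(-2/3) = 16/3;  2·(-2)·(4)·∫sin(2x)·cos(2x) dx = -16·(0) = 0.
  So ∫_0^π u² dx = π/2 + 2*π + 8*π + 0 + 16/3 + 0 = 16/3 + 21*π/2.
  (u')² squared terms: (-1)²·∫cos(x)² dx = 1·π/2 = π/2;  (-8)²·∫sin(2x)² dx = 64·π/2 = 32*π;  (-4)²·∫cos(2x)² dx = 16·π/2 = 8*π.
  (u')² cross terms: 2·(-1)·(-8)·∫cos(x)·sin(2x) dx = 16·(4/3) = 64/3;  2·(-1)·(-4)·∫cos(x)·cos(2x) dx = 8·(0) = 0;  2·(-8)·(-4)·∫sin(2x)·cos(2x) dx = 64·(0) = 0.
  So ∫_0^π (u')² dx = π/2 + 32*π + 8*π + 64/3 + 0 + 0 = 64/3 + 81*π/2.
||u||_{H^1}^2 = (16/3 + 21*π/2) + (64/3 + 81*π/2) = 80/3 + 51*π.


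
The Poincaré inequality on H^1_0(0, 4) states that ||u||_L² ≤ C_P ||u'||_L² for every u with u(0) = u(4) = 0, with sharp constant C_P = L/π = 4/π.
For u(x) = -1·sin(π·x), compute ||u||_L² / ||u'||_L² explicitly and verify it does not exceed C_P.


||u||_L² / ||u'||_L² = 1/π < C_P = 4/π.

u(x) = -1·sin(π·x), so u'(x) = -π*cos(π*x).
Writing u(x) = A·sin(kπx/L) with A = -1 and k = 4, use ∫_0^L sin²(kπx/L) dx = L/2 and ∫_0^L cos²(kπx/L) dx = L/2.
u² = 1·sin²(π·x) and (u')² = π^2·cos²(π·x), and each of sin², cos² integrates to L/2 = 2 over (0, 4).
∫_0^4 u² dx = 2, so ||u||_L² = sqrt(2).
∫_0^4 (u')² dx = 2*π^2, so ||u'||_L² = sqrt(2)*π.
Ratio ||u||_L² / ||u'||_L² = 1/π.
Sharp Poincaré constant on H^1_0(0, 4) is C_P = L/π = 4/π, achieved by sin(π/4·x).
This is the k = 4 harmonic; the ratio L/(kπ) is strictly less than C_P = L/π, consistent with the sharp inequality ||u||_L² ≤ C_P ||u'||_L².


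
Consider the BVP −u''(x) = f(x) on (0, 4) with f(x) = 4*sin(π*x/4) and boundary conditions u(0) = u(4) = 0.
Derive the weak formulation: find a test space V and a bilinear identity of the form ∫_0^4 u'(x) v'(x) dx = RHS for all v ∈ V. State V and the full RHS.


V = H^1_0(0, 4) (so v(0) = v(4) = 0); weak form: ∫_0^4 u'v' dx = ∫_0^4 (4*sin(π*x/4)) v dx for all v ∈ V.

Multiply both sides by a test function v and integrate from 0 to 4:
  ∫_0^4 −u''(x) v(x) dx = ∫_0^4 f(x) v(x) dx.
Integrate the LHS by parts once:
  ∫_0^4 −u'' v dx = −[u'(x) v(x)]_0^4 + ∫_0^4 u'(x) v'(x) dx.
Thus ∫_0^4 u'(x) v'(x) dx = ∫_0^4 f(x) v(x) dx + [u'(x) v(x)]_0^4.
Choose V so that boundary terms are either known or forced to vanish.
u is Dirichlet: u(0) = u(4) = 0. Let V = H^1_0(0, 4); then v(0) = v(4) = 0, and [u' v]_0^4 = 0.
Weak formulation: find u (satisfying any essential BC) such that ∫_0^4 u'(x) v'(x) dx = ∫_0^4 f v dx for all v ∈ V.
Substituting f(x) = 4*sin(π*x/4), the right-hand side is ∫_0^4 (4*sin(π*x/4)) v dx.


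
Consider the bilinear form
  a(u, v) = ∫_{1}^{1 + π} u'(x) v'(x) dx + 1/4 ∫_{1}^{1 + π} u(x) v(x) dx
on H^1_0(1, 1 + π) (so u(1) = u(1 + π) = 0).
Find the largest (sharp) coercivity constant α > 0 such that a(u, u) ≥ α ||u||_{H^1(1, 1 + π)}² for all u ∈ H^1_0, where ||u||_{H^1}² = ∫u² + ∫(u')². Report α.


α = 5/8

Coercivity of a(·,·) on H^1_0(1, 1 + π) means a(u, u) ≥ α ||u||_{H^1}² for every u ∈ H^1_0.
The interval has length L = π, and Poincaré/coercivity depend only on L. Here a(u, u) = ∫(u')² + (1/4)·∫u².
Here 0 < c = 1/4 < 1. The condition a(u,u) ≥ α||u||_{H^1}² reads (1−α)∫(u')² ≥ (α−c)∫u². Any admissible α is ≤ 1 (rapidly oscillating u have ∫u²/∫(u')² → 0), and α = 1 would force 0 ≥ (1−c)∫u², impossible since c < 1; so 1−α > 0. By the sharp Poincaré inequality on H^1_0 of an interval of length L, ∫(u')² ≥ (π/L)²∫u² with equality for the first sine mode sin(π(x−x₀)/L) (x₀ the left endpoint), so the inequality holds for all u iff (1−α)(π/L)² ≥ α − c, i.e. α ≤ ((π/L)² + c)/((π/L)² + 1) = (1 + c(L/π)²)/(1 + (L/π)²). With (π/L)² = 1 and c = 1/4, the largest admissible constant is α = ((π/L)² + c)/((π/L)² + 1).
Simplifying, α = 5/8.


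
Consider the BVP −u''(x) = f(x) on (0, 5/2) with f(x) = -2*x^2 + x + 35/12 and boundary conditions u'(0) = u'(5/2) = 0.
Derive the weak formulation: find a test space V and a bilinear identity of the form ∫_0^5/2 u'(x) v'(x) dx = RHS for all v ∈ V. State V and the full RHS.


V = H^1(0, 5/2) (no boundary constraint on v; u is determined up to an additive constant); weak form: ∫_0^5/2 u'v' dx = ∫_0^5/2 (-2*x^2 + x + 35/12) v dx for all v ∈ V.

Multiply both sides by a test function v and integrate from 0 to 5/2:
  ∫_0^5/2 −u''(x) v(x) dx = ∫_0^5/2 f(x) v(x) dx.
Integrate the LHS by parts once:
  ∫_0^5/2 −u'' v dx = −[u'(x) v(x)]_0^5/2 + ∫_0^5/2 u'(x) v'(x) dx.
Thus ∫_0^5/2 u'(x) v'(x) dx = ∫_0^5/2 f(x) v(x) dx + [u'(x) v(x)]_0^5/2.
Choose V so that boundary terms are either known or forced to vanish.
u has homogeneous Neumann: u'(0) = u'(5/2) = 0. So [u' v]_0^5/2 = 0·v(5/2) − 0·v(0) = 0 for any v; take V = H^1(0, 5/2).
Weak formulation: find u (satisfying any essential BC) such that ∫_0^5/2 u'(x) v'(x) dx = ∫_0^5/2 f v dx for all v ∈ V (homogeneous Neumann, so boundary terms vanish).
Substituting f(x) = -2*x^2 + x + 35/12, the right-hand side is ∫_0^5/2 (-2*x^2 + x + 35/12) v dx.
Compatibility check (pure Neumann): taking v ≡ 1 ∈ V gives 0 = ∫_0^5/2 f dx + (0) − (0), i.e. ∫_0^5/2 f dx must equal u'(0) − u'(5/2) = 0. Indeed ∫_0^5/2 (-2*x^2 + x + 35/12) dx = 0, so the data are compatible. The solution is then unique only up to an additive constant (fix it e.g. by requiring ∫_0^5/2 u dx = 0).


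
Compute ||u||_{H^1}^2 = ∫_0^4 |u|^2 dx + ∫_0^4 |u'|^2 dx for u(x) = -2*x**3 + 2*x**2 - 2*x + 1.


||u||_{H^1}^2 = 1131412/105

The H^1 norm (squared) on an interval (0, L) is
  ||u||_{H^1}^2 = ∫_0^L u(x)^2 dx + ∫_0^L u'(x)^2 dx.
Compute u'(x) = -6*x**2 + 4*x - 2.
Then u(x)^2 = 4*x**6 - 8*x**5 + 12*x**4 - 12*x**3 + 8*x**2 - 4*x + 1 and u'(x)^2 = 36*x**4 - 48*x**3 + 40*x**2 - 16*x + 4.
Integrate each monomial from 0 to 4 using ∫_0^4 c·x^n dx = c·4^(n+1)/(n+1):
  ∫_0^4 u(x)^2 dx = ∫_0^4 (4*x^6 - 8*x^5 + 12*x^4 - 12*x^3 + 8*x^2 - 4*x + 1) dx. Term by term:
    ∫_0^4 4*x^6 dx = 65536/7;  ∫_0^4 -8*x^5 dx = -16384/3;  ∫_0^4 12*x^4 dx = 12288/5;
    ∫_0^4 -12*x^3 dx = -768;  ∫_0^4 8*x^2 dx = 512/3;  ∫_0^4 -4*x dx = -32;
    ∫_0^4 1 dx = 4.
  Sum: 65536/7 − 16384/3 + 12288/5 − 768 + 512/3 − 32 + 4 = 601988/105.
  ∫_0^4 u'(x)^2 dx = ∫_0^4 (36*x^4 - 48*x^3 + 40*x^2 - 16*x + 4) dx. Term by term:
    ∫_0^4 36*x^4 dx = 36864/5;  ∫_0^4 -48*x^3 dx = -3072;  ∫_0^4 40*x^2 dx = 2560/3;
    ∫_0^4 -16*x dx = -128;  ∫_0^4 4 dx = 16.
  Sum: 36864/5 − 3072 + 2560/3 − 128 + 16 = 75632/15.
Adding: ||u||_{H^1}^2 = 601988/105 + 75632/15 = 1131412/105.


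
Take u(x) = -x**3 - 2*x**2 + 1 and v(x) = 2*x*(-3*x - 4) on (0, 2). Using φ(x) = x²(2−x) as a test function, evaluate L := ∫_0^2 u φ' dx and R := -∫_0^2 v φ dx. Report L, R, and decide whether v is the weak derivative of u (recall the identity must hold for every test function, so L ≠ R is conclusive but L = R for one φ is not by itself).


LHS = 64/5, RHS = 128/5. No, v is not the weak derivative of u.

u(x) = -x**3 - 2*x**2 + 1, classical derivative u'(x) = -3*x**2 - 4*x.
φ(x) = x²(2−x), so φ'(x) = x*(4 - 3*x).
Note φ(0) = φ(2) = 0, so the boundary term u·φ vanishes.
LHS = ∫_0^2 u(x) φ'(x) dx = ∫_0^2 (3*x^5 + 2*x^4 - 8*x^3 - 3*x^2 + 4*x) dx. Term by term:
  ∫_0^2 3*x^5 dx = 32;  ∫_0^2 2*x^4 dx = 64/5;  ∫_0^2 -8*x^3 dx = -32;
  ∫_0^2 -3*x^2 dx = -8;  ∫_0^2 4*x dx = 8.
Sum: 32 + 64/5 − 32 − 8 + 8 = 64/5.
So LHS = 64/5.
∫_0^2 v(x) φ(x) dx = ∫_0^2 (6*x^5 - 4*x^4 - 16*x^3) dx. Term by term:
  ∫_0^2 6*x^5 dx = 64;  ∫_0^2 -4*x^4 dx = -128/5;  ∫_0^2 -16*x^3 dx = -64.
Sum: 64 − 128/5 − 64 = -128/5.
So RHS = -∫_0^2 v(x) φ(x) dx = 128/5.
LHS − RHS = -64/5 ≠ 0, so the identity fails.
(For a valid weak derivative the identity must hold for EVERY test function, in particular this one. The failure shows v is NOT the weak derivative of u.)
Correct weak derivative would be u'(x) = -3*x**2 - 4*x.


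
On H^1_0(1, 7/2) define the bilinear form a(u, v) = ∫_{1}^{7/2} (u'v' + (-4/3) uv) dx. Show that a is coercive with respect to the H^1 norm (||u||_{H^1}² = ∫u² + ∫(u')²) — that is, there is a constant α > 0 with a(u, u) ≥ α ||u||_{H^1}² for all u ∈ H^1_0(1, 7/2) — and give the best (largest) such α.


α = 4*(-25 + 3*π^2)/(3*(25 + 4*π^2))

Coercivity of a(·,·) on H^1_0(1, 7/2) means a(u, u) ≥ α ||u||_{H^1}² for every u ∈ H^1_0.
The interval has length L = 5/2, and Poincaré/coercivity depend only on L. Here a(u, u) = ∫(u')² + (-4/3)·∫u².
Here c = -4/3 < 0 with |c| < (π/L)² = 4*π^2/25, so coercivity still holds. The condition a(u,u) ≥ α||u||_{H^1}² reads (1−α)∫(u')² ≥ (α−c)∫u². Any admissible α is ≤ 1 (rapidly oscillating u have ∫u²/∫(u')² → 0), and α = 1 would force 0 ≥ (1−c)∫u², impossible since c < 1; so 1−α > 0. By the sharp Poincaré inequality on H^1_0 of an interval of length L, ∫(u')² ≥ (π/L)²∫u² with equality for the first sine mode sin(π(x−x₀)/L) (x₀ the left endpoint), so the inequality holds for all u iff (1−α)(π/L)² ≥ α − c, i.e. α ≤ ((π/L)² + c)/((π/L)² + 1) = (1 + c(L/π)²)/(1 + (L/π)²). (Direct route, valid since c ≤ 0: Poincaré gives c∫u² ≥ c(L/π)²∫(u')², so a(u,u) ≥ (1 + c(L/π)²)∫(u')², while ||u||_{H^1}² ≤ (1 + (L/π)²)∫(u')²; dividing yields the same α.) With (π/L)² = 4*π^2/25 and c = -4/3, the largest admissible constant is α = ((π/L)² + c)/((π/L)² + 1).
Simplifying, α = 4*(-25 + 3*π^2)/(3*(25 + 4*π^2)).


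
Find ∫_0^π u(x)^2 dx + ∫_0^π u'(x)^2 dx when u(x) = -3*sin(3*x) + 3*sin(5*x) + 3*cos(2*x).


||u||_{H^1(0,π)}^2 = -456/7 + 369*π/2

u'(x) = -6*sin(2*x) - 9*cos(3*x) + 15*cos(5*x).
Expand u² and (u')² and integrate term by term on (0, π), using: for integers n ≥ 1, ∫_0^π sin²(nx) dx = ∫_0^π cos²(nx) dx = π/2; for n ≠ n', ∫_0^π sin(nx)sin(n'x) dx = ∫_0^π cos(nx)cos(n'x) dx = 0; and by product-to-sum, ∫_0^π sin(nx)cos(n'x) dx = ½∫_0^π [sin((n+n')x) + sin((n−n')x)] dx, which is 0 when n+n' is even and 2n/(n²−n'²) when n+n' is odd (it need not vanish on (0, π)).
  u² squared terms: (-3)²·∫sin(3x)² dx = 9·π/2 = 9*π/2;  (3)²·∫cos(2x)² dx = 9·π/2 = 9*π/2;  (3)²·∫sin(5x)² dx = 9·π/2 = 9*π/2.
  u² cross terms: 2·(-3)·(3)·∫sin(3x)·cos(2x) dx = -18·(6/5) = -108/5;  2·(-3)·(3)·∫sin(3x)·sin(5x) dx = -18·(0) = 0;  2·(3)·(3)·∫cos(2x)·sin(5x) dx = 18·(10/21) = 60/7.
  So ∫_0^π u² dx = 9*π/2 + 9*π/2 + 9*π/2 − 108/5 + 0 + 60/7 = -456/35 + 27*π/2.
  (u')² squared terms: (-9)²·∫cos(3x)² dx = 81·π/2 = 81*π/2;  (-6)²·∫sin(2x)² dx = 36·π/2 = 18*π;  (15)²·∫cos(5x)² dx = 225·π/2 = 225*π/2.
  (u')² cross terms: 2·(-9)·(-6)·∫cos(3x)·sin(2x) dx = 108·(-4/5) = -432/5;  2·(-9)·(15)·∫cos(3x)·cos(5x) dx = -270·(0) = 0;  2·(-6)·(15)·∫sin(2x)·cos(5x) dx = -180·(-4/21) = 240/7.
  So ∫_0^π (u')² dx = 81*π/2 + 18*π + 225*π/2 − 432/5 + 0 + 240/7 = -1824/35 + 171*π.
||u||_{H^1}^2 = (-456/35 + 27*π/2) + (-1824/35 + 171*π) = -456/7 + 369*π/2.


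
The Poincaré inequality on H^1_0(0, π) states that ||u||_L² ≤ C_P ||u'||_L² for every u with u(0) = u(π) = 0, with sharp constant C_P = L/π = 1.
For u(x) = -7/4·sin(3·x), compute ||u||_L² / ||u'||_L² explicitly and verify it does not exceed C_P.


||u||_L² / ||u'||_L² = 1/3 < C_P = 1.

u(x) = -7/4·sin(3·x), so u'(x) = -21*cos(3*x)/4.
Writing u(x) = A·sin(kπx/L) with A = -7/4 and k = 3, use ∫_0^L sin²(kπx/L) dx = L/2 and ∫_0^L cos²(kπx/L) dx = L/2.
u² = 49/16·sin²(3·x) and (u')² = 441/16·cos²(3·x), and each of sin², cos² integrates to L/2 = π/2 over (0, π).
∫_0^π u² dx = 49*π/32, so ||u||_L² = 7*sqrt(2)*sqrt(π)/8.
∫_0^π (u')² dx = 441*π/32, so ||u'||_L² = 21*sqrt(2)*sqrt(π)/8.
Ratio ||u||_L² / ||u'||_L² = 1/3.
Sharp Poincaré constant on H^1_0(0, π) is C_P = L/π = 1, achieved by sin(x).
This is the k = 3 harmonic; the ratio L/(kπ) is strictly less than C_P = L/π, consistent with the sharp inequality ||u||_L² ≤ C_P ||u'||_L².


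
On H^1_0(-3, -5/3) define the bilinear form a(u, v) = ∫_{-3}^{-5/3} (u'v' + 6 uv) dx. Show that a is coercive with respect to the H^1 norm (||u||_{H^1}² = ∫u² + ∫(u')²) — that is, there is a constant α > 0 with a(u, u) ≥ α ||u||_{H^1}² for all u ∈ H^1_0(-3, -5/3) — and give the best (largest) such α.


α = 1

Coercivity of a(·,·) on H^1_0(-3, -5/3) means a(u, u) ≥ α ||u||_{H^1}² for every u ∈ H^1_0.
The interval has length L = 4/3, and Poincaré/coercivity depend only on L. Here a(u, u) = ∫(u')² + (6)·∫u².
Here c = 6 ≥ 1, so a(u,u) = ∫(u')² + c∫u² ≥ ∫(u')² + ∫u² = ||u||_{H^1}², i.e. α = 1 works. No larger α is possible: a(u,u) ≥ α||u||_{H^1}² means (1−α)∫(u')² ≥ (α−c)∫u², and for the modes u_n = sin(nπ(x−x₀)/L) (x₀ the left endpoint) one has ∫u_n²/∫(u_n')² = (L/(nπ))² → 0, so a(u_n,u_n)/||u_n||_{H^1}² → 1. Hence the optimal constant is α = 1.
Therefore α = 1.


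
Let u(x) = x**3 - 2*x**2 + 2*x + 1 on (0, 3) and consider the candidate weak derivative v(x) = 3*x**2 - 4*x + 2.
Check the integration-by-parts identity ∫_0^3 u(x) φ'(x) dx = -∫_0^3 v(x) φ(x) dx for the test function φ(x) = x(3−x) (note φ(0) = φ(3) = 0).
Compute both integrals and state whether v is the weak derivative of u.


LHS = -369/20, RHS = -369/20. Yes, v = u' weakly.

u(x) = x**3 - 2*x**2 + 2*x + 1, classical derivative u'(x) = 3*x**2 - 4*x + 2.
φ(x) = x(3−x), so φ'(x) = 3 - 2*x.
Note φ(0) = φ(3) = 0, so the boundary term u·φ vanishes.
LHS = ∫_0^3 u(x) φ'(x) dx = ∫_0^3 (-2*x^4 + 7*x^3 - 10*x^2 + 4*x + 3) dx. Term by term:
  ∫_0^3 -2*x^4 dx = -486/5;  ∫_0^3 7*x^3 dx = 567/4;  ∫_0^3 -10*x^2 dx = -90;
  ∫_0^3 4*x dx = 18;  ∫_0^3 3 dx = 9.
Sum: -486/5 + 567/4 − 90 + 18 + 9 = -369/20.
So LHS = -369/20.
∫_0^3 v(x) φ(x) dx = ∫_0^3 (-3*x^4 + 13*x^3 - 14*x^2 + 6*x) dx. Term by term:
  ∫_0^3 -3*x^4 dx = -729/5;  ∫_0^3 13*x^3 dx = 1053/4;  ∫_0^3 -14*x^2 dx = -126;
  ∫_0^3 6*x dx = 27.
Sum: -729/5 + 1053/4 − 126 + 27 = 369/20.
So RHS = -∫_0^3 v(x) φ(x) dx = -369/20.
LHS = RHS, so the identity holds for this test φ.
Moreover u is smooth here and v(x) = u'(x) = 3*x**2 - 4*x + 2 pointwise, so the identity holds for every test function. Hence v is the weak derivative of u.


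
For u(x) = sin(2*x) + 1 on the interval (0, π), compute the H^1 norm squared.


||u||_{H^1(0,π)}^2 = 7*π/2

u'(x) = 2*cos(2*x).
Expand u² and (u')² and integrate term by term on (0, π), using: for integers n ≥ 1, ∫_0^π sin²(nx) dx = ∫_0^π cos²(nx) dx = π/2; for n ≠ n', ∫_0^π sin(nx)sin(n'x) dx = ∫_0^π cos(nx)cos(n'x) dx = 0; and by product-to-sum, ∫_0^π sin(nx)cos(n'x) dx = ½∫_0^π [sin((n+n')x) + sin((n−n')x)] dx, which is 0 when n+n' is even and 2n/(n²−n'²) when n+n' is odd (it need not vanish on (0, π)). For the constant mode: ∫_0^π 1 dx = π, ∫_0^π cos(nx) dx = 0, ∫_0^π sin(nx) dx = (1−(−1)^n)/n.
  u² squared terms: (1)²·∫1 dx = 1·π = π;  (1)²·∫sin(2x)² dx = 1·π/2 = π/2.
  u² cross terms: 2·(1)·(1)·∫1·sin(2x) dx = 2·(0) = 0.
  So ∫_0^π u² dx = π + π/2 + 0 = 3*π/2.
  (u')² squared terms: (2)²·∫cos(2x)² dx = 4·π/2 = 2*π.
  So ∫_0^π (u')² dx = 2*π.
||u||_{H^1}^2 = (3*π/2) + (2*π) = 7*π/2.


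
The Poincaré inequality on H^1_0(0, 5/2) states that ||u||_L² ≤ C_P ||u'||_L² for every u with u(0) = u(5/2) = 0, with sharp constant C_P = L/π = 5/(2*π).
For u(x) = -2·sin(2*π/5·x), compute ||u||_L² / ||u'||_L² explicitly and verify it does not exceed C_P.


||u||_L² / ||u'||_L² = 5/(2*π) = C_P.

u(x) = -2·sin(2*π/5·x), so u'(x) = -4*π*cos(2*π*x/5)/5.
Writing u(x) = A·sin(kπx/L) with A = -2 and k = 1, use ∫_0^L sin²(kπx/L) dx = L/2 and ∫_0^L cos²(kπx/L) dx = L/2.
u² = 4·sin²(2*π/5·x) and (u')² = 16*π^2/25·cos²(2*π/5·x), and each of sin², cos² integrates to L/2 = 5/4 over (0, 5/2).
∫_0^5/2 u² dx = 5, so ||u||_L² = sqrt(5).
∫_0^5/2 (u')² dx = 4*π^2/5, so ||u'||_L² = 2*sqrt(5)*π/5.
Ratio ||u||_L² / ||u'||_L² = 5/(2*π).
Sharp Poincaré constant on H^1_0(0, 5/2) is C_P = L/π = 5/(2*π), achieved by sin(2*π/5·x).
This is the k = 1 eigenfunction (up to amplitude), so the ratio equals the sharp Poincaré constant exactly.


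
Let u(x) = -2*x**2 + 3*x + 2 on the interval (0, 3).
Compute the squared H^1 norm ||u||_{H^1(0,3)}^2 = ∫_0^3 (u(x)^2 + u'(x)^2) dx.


||u||_{H^1}^2 = 447/5

The H^1 norm (squared) on an interval (0, L) is
  ||u||_{H^1}^2 = ∫_0^L u(x)^2 dx + ∫_0^L u'(x)^2 dx.
Compute u'(x) = 3 - 4*x.
Then u(x)^2 = 4*x**4 - 12*x**3 + x**2 + 12*x + 4 and u'(x)^2 = 16*x**2 - 24*x + 9.
Integrate each monomial from 0 to 3 using ∫_0^3 c·x^n dx = c·3^(n+1)/(n+1):
  ∫_0^3 u(x)^2 dx = ∫_0^3 (4*x^4 - 12*x^3 + x^2 + 12*x + 4) dx. Term by term:
    ∫_0^3 4*x^4 dx = 972/5;  ∫_0^3 -12*x^3 dx = -243;  ∫_0^3 x^2 dx = 9;
    ∫_0^3 12*x dx = 54;  ∫_0^3 4 dx = 12.
  Sum: 972/5 − 243 + 9 + 54 + 12 = 132/5.
  ∫_0^3 u'(x)^2 dx = ∫_0^3 (16*x^2 - 24*x + 9) dx. Term by term:
    ∫_0^3 16*x^2 dx = 144;  ∫_0^3 -24*x dx = -108;  ∫_0^3 9 dx = 27.
  Sum: 144 − 108 + 27 = 63.
Adding: ||u||_{H^1}^2 = 132/5 + 63 = 447/5.


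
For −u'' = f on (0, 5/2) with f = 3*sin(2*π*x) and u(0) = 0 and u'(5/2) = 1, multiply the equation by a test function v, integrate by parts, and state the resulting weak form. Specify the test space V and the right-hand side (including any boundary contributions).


V = {v ∈ H^1(0, 5/2) : v(0) = 0} (test functions vanish at x = 0 where u is specified); weak form: ∫_0^5/2 u'v' dx = ∫_0^5/2 (3*sin(2*π*x)) v dx + v(5/2) for all v ∈ V.

Multiply both sides by a test function v and integrate from 0 to 5/2:
  ∫_0^5/2 −u''(x) v(x) dx = ∫_0^5/2 f(x) v(x) dx.
Integrate the LHS by parts once:
  ∫_0^5/2 −u'' v dx = −[u'(x) v(x)]_0^5/2 + ∫_0^5/2 u'(x) v'(x) dx.
Thus ∫_0^5/2 u'(x) v'(x) dx = ∫_0^5/2 f(x) v(x) dx + [u'(x) v(x)]_0^5/2.
Choose V so that boundary terms are either known or forced to vanish.
Mixed BC: u(0) = 0 (Dirichlet) and u'(5/2) = 1 (Neumann). Define V = {v ∈ H^1(0, 5/2) : v(0) = 0}. Then [u' v]_0^5/2 = u'(5/2)·v(5/2) − u'(0)·0 = v(5/2).
Weak formulation: find u (satisfying any essential BC) such that ∫_0^5/2 u'(x) v'(x) dx = ∫_0^5/2 f v dx + v(5/2) for all v ∈ V (Dirichlet at 0 absorbed into V; Neumann datum at x = 5/2 contributes the boundary term).
Substituting f(x) = 3*sin(2*π*x), the right-hand side is ∫_0^5/2 (3*sin(2*π*x)) v dx + v(5/2).


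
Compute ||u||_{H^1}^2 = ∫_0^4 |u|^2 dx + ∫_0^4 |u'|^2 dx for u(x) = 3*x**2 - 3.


||u||_{H^1}^2 = 11316/5

The H^1 norm (squared) on an interval (0, L) is
  ||u||_{H^1}^2 = ∫_0^L u(x)^2 dx + ∫_0^L u'(x)^2 dx.
Compute u'(x) = 6*x.
Then u(x)^2 = 9*x**4 - 18*x**2 + 9 and u'(x)^2 = 36*x**2.
Integrate each monomial from 0 to 4 using ∫_0^4 c·x^n dx = c·4^(n+1)/(n+1):
  ∫_0^4 u(x)^2 dx = ∫_0^4 (9*x^4 - 18*x^2 + 9) dx. Term by term:
    ∫_0^4 9*x^4 dx = 9216/5;  ∫_0^4 -18*x^2 dx = -384;  ∫_0^4 9 dx = 36.
  Sum: 9216/5 − 384 + 36 = 7476/5.
  ∫_0^4 u'(x)^2 dx = ∫_0^4 (36*x^2) dx. Term by term:
    ∫_0^4 36*x^2 dx = 768.
Adding: ||u||_{H^1}^2 = 7476/5 + 768 = 11316/5.


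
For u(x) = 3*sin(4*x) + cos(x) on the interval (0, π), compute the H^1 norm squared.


||u||_{H^1(0,π)}^2 = 32/5 + 155*π/2

u'(x) = -sin(x) + 12*cos(4*x).
Expand u² and (u')² and integrate term by term on (0, π), using: for integers n ≥ 1, ∫_0^π sin²(nx) dx = ∫_0^π cos²(nx) dx = π/2; for n ≠ n', ∫_0^π sin(nx)sin(n'x) dx = ∫_0^π cos(nx)cos(n'x) dx = 0; and by product-to-sum, ∫_0^π sin(nx)cos(n'x) dx = ½∫_0^π [sin((n+n')x) + sin((n−n')x)] dx, which is 0 when n+n' is even and 2n/(n²−n'²) when n+n' is odd (it need not vanish on (0, π)).
  u² squared terms: (3)²·∫sin(4x)² dx = 9·π/2 = 9*π/2;  (1)²·∫cos(x)² dx = 1·π/2 = π/2.
  u² cross terms: 2·(3)·(1)·∫sin(4x)·cos(x) dx = 6·(8/15) = 16/5.
  So ∫_0^π u² dx = 9*π/2 + π/2 + 16/5 = 16/5 + 5*π.
  (u')² squared terms: (-1)²·∫sin(x)² dx = 1·π/2 = π/2;  (12)²·∫cos(4x)² dx = 144·π/2 = 72*π.
  (u')² cross terms: 2·(-1)·(12)·∫sin(x)·cos(4x) dx = -24·(-2/15) = 16/5.
  So ∫_0^π (u')² dx = π/2 + 72*π + 16/5 = 16/5 + 145*π/2.
||u||_{H^1}^2 = (16/5 + 5*π) + (16/5 + 145*π/2) = 32/5 + 155*π/2.


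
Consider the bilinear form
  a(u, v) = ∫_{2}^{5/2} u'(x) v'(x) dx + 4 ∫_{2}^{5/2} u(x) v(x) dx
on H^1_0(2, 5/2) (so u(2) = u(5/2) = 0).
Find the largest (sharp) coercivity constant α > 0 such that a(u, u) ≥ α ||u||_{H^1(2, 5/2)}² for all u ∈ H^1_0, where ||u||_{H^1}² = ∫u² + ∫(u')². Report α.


α = 1

Coercivity of a(·,·) on H^1_0(2, 5/2) means a(u, u) ≥ α ||u||_{H^1}² for every u ∈ H^1_0.
The interval has length L = 1/2, and Poincaré/coercivity depend only on L. Here a(u, u) = ∫(u')² + (4)·∫u².
Here c = 4 ≥ 1, so a(u,u) = ∫(u')² + c∫u² ≥ ∫(u')² + ∫u² = ||u||_{H^1}², i.e. α = 1 works. No larger α is possible: a(u,u) ≥ α||u||_{H^1}² means (1−α)∫(u')² ≥ (α−c)∫u², and for the modes u_n = sin(nπ(x−x₀)/L) (x₀ the left endpoint) one has ∫u_n²/∫(u_n')² = (L/(nπ))² → 0, so a(u_n,u_n)/||u_n||_{H^1}² → 1. Hence the optimal constant is α = 1.
Therefore α = 1.


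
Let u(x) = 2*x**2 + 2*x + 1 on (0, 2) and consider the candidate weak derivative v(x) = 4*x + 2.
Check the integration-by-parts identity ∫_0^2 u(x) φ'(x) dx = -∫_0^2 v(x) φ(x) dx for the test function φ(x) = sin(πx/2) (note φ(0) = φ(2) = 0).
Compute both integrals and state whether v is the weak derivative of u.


LHS = -24/π, RHS = -24/π. Yes, v = u' weakly.

u(x) = 2*x**2 + 2*x + 1, classical derivative u'(x) = 4*x + 2.
φ(x) = sin(πx/2), so φ'(x) = π*cos(π*x/2)/2.
Note φ(0) = φ(2) = 0, so the boundary term u·φ vanishes.
LHS = ∫_0^2 u(x) φ'(x) dx = ∫_0^2 (π*x^2*cos(π*x/2) + π*x*cos(π*x/2) + π*cos(π*x/2)/2) dx. Term by term:
  ∫_0^2 π*cos(π*x/2)/2 dx = 0;  ∫_0^2 π*x*cos(π*x/2) dx = -8/π;  ∫_0^2 π*x^2*cos(π*x/2) dx = -16/π.
Sum: 0 − 8/π − 16/π = -24/π.
So LHS = -24/π.
∫_0^2 v(x) φ(x) dx = ∫_0^2 (4*x*sin(π*x/2) + 2*sin(π*x/2)) dx. Term by term:
  ∫_0^2 2*sin(π*x/2) dx = 8/π;  ∫_0^2 4*x*sin(π*x/2) dx = 16/π.
Sum: 8/π + 16/π = 24/π.
So RHS = -∫_0^2 v(x) φ(x) dx = -24/π.
LHS = RHS, so the identity holds for this test φ.
Moreover u is smooth here and v(x) = u'(x) = 4*x + 2 pointwise, so the identity holds for every test function. Hence v is the weak derivative of u.


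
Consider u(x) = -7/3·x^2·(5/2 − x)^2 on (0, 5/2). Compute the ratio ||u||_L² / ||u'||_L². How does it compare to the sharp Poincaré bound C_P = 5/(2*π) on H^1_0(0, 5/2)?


||u||_L² / ||u'||_L² = 5*sqrt(3)/12 < C_P = 5/(2*π).

u(x) = -7/3·x^2·(5/2 − x)^2, so u'(x) = 7*x*(-8*x^2 + 30*x - 25)/6.
u(x) = -7/3·x^2·(5/2 − x)^2 vanishes at x = 0 and x = 5/2, so u ∈ H^1_0(0, 5/2). Differentiate via the product rule and integrate the resulting polynomials term by term.
  ∫_0^5/2 u² dx = ∫_0^5/2 (49*x^8/9 - 490*x^7/9 + 1225*x^6/6 - 6125*x^5/18 + 30625*x^4/144) dx. Term by term:
    ∫_0^5/2 49*x^8/9 dx = 95703125/41472;  ∫_0^5/2 -490*x^7/9 dx = -95703125/9216;  ∫_0^5/2 1225*x^6/6 dx = 13671875/768;
    ∫_0^5/2 -6125*x^5/18 dx = -95703125/6912;  ∫_0^5/2 30625*x^4/144 dx = 19140625/4608.
  Sum: 95703125/41472 − 95703125/9216 + 13671875/768 − 95703125/6912 + 19140625/4608 = 2734375/82944.
  ∫_0^5/2 (u')² dx = ∫_0^5/2 (784*x^6/9 - 1960*x^5/3 + 15925*x^4/9 - 6125*x^3/3 + 30625*x^2/36) dx. Term by term:
    ∫_0^5/2 784*x^6/9 dx = 546875/72;  ∫_0^5/2 -1960*x^5/3 dx = -3828125/144;  ∫_0^5/2 15925*x^4/9 dx = 9953125/288;
    ∫_0^5/2 -6125*x^3/3 dx = -3828125/192;  ∫_0^5/2 30625*x^2/36 dx = 3828125/864.
  Sum: 546875/72 − 3828125/144 + 9953125/288 − 3828125/192 + 3828125/864 = 109375/1728.
∫_0^5/2 u² dx = 2734375/82944, so ||u||_L² = 625*sqrt(7)/288.
∫_0^5/2 (u')² dx = 109375/1728, so ||u'||_L² = 125*sqrt(21)/72.
Ratio ||u||_L² / ||u'||_L² = 5*sqrt(3)/12.
Sharp Poincaré constant on H^1_0(0, 5/2) is C_P = L/π = 5/(2*π), achieved by sin(2*π/5·x).
A polynomial bump cannot attain the sharp Poincaré constant (only the first sine eigenfunction does), so the ratio is strictly less than C_P, consistent with ||u||_L² ≤ C_P ||u'||_L².


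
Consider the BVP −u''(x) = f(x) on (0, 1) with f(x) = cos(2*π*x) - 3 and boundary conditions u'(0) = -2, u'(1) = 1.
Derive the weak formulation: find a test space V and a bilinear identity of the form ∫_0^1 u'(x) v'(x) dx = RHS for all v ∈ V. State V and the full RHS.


V = H^1(0, 1) (v unrestricted at boundary; u is determined up to an additive constant); weak form: ∫_0^1 u'v' dx = ∫_0^1 (cos(2*π*x) - 3) v dx + v(1) + 2·v(0) for all v ∈ V.

Multiply both sides by a test function v and integrate from 0 to 1:
  ∫_0^1 −u''(x) v(x) dx = ∫_0^1 f(x) v(x) dx.
Integrate the LHS by parts once:
  ∫_0^1 −u'' v dx = −[u'(x) v(x)]_0^1 + ∫_0^1 u'(x) v'(x) dx.
Thus ∫_0^1 u'(x) v'(x) dx = ∫_0^1 f(x) v(x) dx + [u'(x) v(x)]_0^1.
Choose V so that boundary terms are either known or forced to vanish.
u has inhomogeneous Neumann u'(0) = -2, u'(1) = 1. [u' v]_0^1 = (1)·v(1) − (-2)·v(0) = v(1) + 2·v(0). Take V = H^1(0, 1); boundary term becomes part of RHS.
Weak formulation: find u (satisfying any essential BC) such that ∫_0^1 u'(x) v'(x) dx = ∫_0^1 f v dx + v(1) + 2·v(0) for all v ∈ V (Neumann data are natural BCs: they enter the RHS as boundary terms).
Substituting f(x) = cos(2*π*x) - 3, the right-hand side is ∫_0^1 (cos(2*π*x) - 3) v dx + v(1) + 2·v(0).
Compatibility check (pure Neumann): taking v ≡ 1 ∈ V gives 0 = ∫_0^1 f dx + (1) − (-2), i.e. ∫_0^1 f dx must equal u'(0) − u'(1) = -3. Indeed ∫_0^1 (cos(2*π*x) - 3) dx = -3, so the data are compatible. The solution is then unique only up to an additive constant (fix it e.g. by requiring ∫_0^1 u dx = 0).


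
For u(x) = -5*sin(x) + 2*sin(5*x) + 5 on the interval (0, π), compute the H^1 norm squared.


||u||_{H^1(0,π)}^2 = -92 + 102*π

u'(x) = -5*cos(x) + 10*cos(5*x).
Expand u² and (u')² and integrate term by term on (0, π), using: for integers n ≥ 1, ∫_0^π sin²(nx) dx = ∫_0^π cos²(nx) dx = π/2; for n ≠ n', ∫_0^π sin(nx)sin(n'x) dx = ∫_0^π cos(nx)cos(n'x) dx = 0; and by product-to-sum, ∫_0^π sin(nx)cos(n'x) dx = ½∫_0^π [sin((n+n')x) + sin((n−n')x)] dx, which is 0 when n+n' is even and 2n/(n²−n'²) when n+n' is odd (it need not vanish on (0, π)). For the constant mode: ∫_0^π 1 dx = π, ∫_0^π cos(nx) dx = 0, ∫_0^π sin(nx) dx = (1−(−1)^n)/n.
  u² squared terms: (5)²·∫1 dx = 25·π = 25*π;  (-5)²·∫sin(x)² dx = 25·π/2 = 25*π/2;  (2)²·∫sin(5x)² dx = 4·π/2 = 2*π.
  u² cross terms: 2·(5)·(-5)·∫1·sin(x) dx = -50·(2) = -100;  2·(5)·(2)·∫1·sin(5x) dx = 20·(2/5) = 8;  2·(-5)·(2)·∫sin(x)·sin(5x) dx = -20·(0) = 0.
  So ∫_0^π u² dx = 25*π + 25*π/2 + 2*π − 100 + 8 + 0 = -92 + 79*π/2.
  (u')² squared terms: (-5)²·∫cos(x)² dx = 25·π/2 = 25*π/2;  (10)²·∫cos(5x)² dx = 100·π/2 = 50*π.
  (u')² cross terms: 2·(-5)·(10)·∫cos(x)·cos(5x) dx = -100·(0) = 0.
  So ∫_0^π (u')² dx = 25*π/2 + 50*π + 0 = 125*π/2.
||u||_{H^1}^2 = (-92 + 79*π/2) + (125*π/2) = -92 + 102*π.


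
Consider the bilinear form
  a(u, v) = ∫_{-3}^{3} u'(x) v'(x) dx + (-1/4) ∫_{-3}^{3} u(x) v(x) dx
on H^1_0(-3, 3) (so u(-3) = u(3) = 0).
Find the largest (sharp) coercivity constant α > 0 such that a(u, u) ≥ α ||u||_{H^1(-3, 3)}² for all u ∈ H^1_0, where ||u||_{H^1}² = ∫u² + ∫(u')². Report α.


α = (-9 + π^2)/(π^2 + 36)

Coercivity of a(·,·) on H^1_0(-3, 3) means a(u, u) ≥ α ||u||_{H^1}² for every u ∈ H^1_0.
The interval has length L = 6, and Poincaré/coercivity depend only on L. Here a(u, u) = ∫(u')² + (-1/4)·∫u².
Here c = -1/4 < 0 with |c| < (π/L)² = π^2/36, so coercivity still holds. The condition a(u,u) ≥ α||u||_{H^1}² reads (1−α)∫(u')² ≥ (α−c)∫u². Any admissible α is ≤ 1 (rapidly oscillating u have ∫u²/∫(u')² → 0), and α = 1 would force 0 ≥ (1−c)∫u², impossible since c < 1; so 1−α > 0. By the sharp Poincaré inequality on H^1_0 of an interval of length L, ∫(u')² ≥ (π/L)²∫u² with equality for the first sine mode sin(π(x−x₀)/L) (x₀ the left endpoint), so the inequality holds for all u iff (1−α)(π/L)² ≥ α − c, i.e. α ≤ ((π/L)² + c)/((π/L)² + 1) = (1 + c(L/π)²)/(1 + (L/π)²). (Direct route, valid since c ≤ 0: Poincaré gives c∫u² ≥ c(L/π)²∫(u')², so a(u,u) ≥ (1 + c(L/π)²)∫(u')², while ||u||_{H^1}² ≤ (1 + (L/π)²)∫(u')²; dividing yields the same α.) With (π/L)² = π^2/36 and c = -1/4, the largest admissible constant is α = ((π/L)² + c)/((π/L)² + 1).
Simplifying, α = (-9 + π^2)/(π^2 + 36).


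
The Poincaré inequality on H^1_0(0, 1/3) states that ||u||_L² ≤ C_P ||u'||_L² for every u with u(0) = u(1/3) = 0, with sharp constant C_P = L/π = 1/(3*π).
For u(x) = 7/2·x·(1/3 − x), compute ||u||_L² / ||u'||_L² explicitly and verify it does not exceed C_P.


||u||_L² / ||u'||_L² = sqrt(10)/30 < C_P = 1/(3*π).

u(x) = 7/2·x·(1/3 − x), so u'(x) = 7/6 - 7*x.
u(x) = 7/2·x·(1/3 − x) vanishes at x = 0 and x = 1/3, so u ∈ H^1_0(0, 1/3). Differentiate via the product rule and integrate the resulting polynomials term by term.
  ∫_0^1/3 u² dx = ∫_0^1/3 (49*x^4/4 - 49*x^3/6 + 49*x^2/36) dx. Term by term:
    ∫_0^1/3 49*x^4/4 dx = 49/4860;  ∫_0^1/3 -49*x^3/6 dx = -49/1944;  ∫_0^1/3 49*x^2/36 dx = 49/2916.
  Sum: 49/4860 − 49/1944 + 49/2916 = 49/29160.
  ∫_0^1/3 (u')² dx = ∫_0^1/3 (49*x^2 - 49*x/3 + 49/36) dx. Term by term:
    ∫_0^1/3 49*x^2 dx = 49/81;  ∫_0^1/3 -49*x/3 dx = -49/54;  ∫_0^1/3 49/36 dx = 49/108.
  Sum: 49/81 − 49/54 + 49/108 = 49/324.
∫_0^1/3 u² dx = 49/29160, so ||u||_L² = 7*sqrt(10)/540.
∫_0^1/3 (u')² dx = 49/324, so ||u'||_L² = 7/18.
Ratio ||u||_L² / ||u'||_L² = sqrt(10)/30.
Sharp Poincaré constant on H^1_0(0, 1/3) is C_P = L/π = 1/(3*π), achieved by sin(3*π·x).
A polynomial bump cannot attain the sharp Poincaré constant (only the first sine eigenfunction does), so the ratio is strictly less than C_P, consistent with ||u||_L² ≤ C_P ||u'||_L².
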